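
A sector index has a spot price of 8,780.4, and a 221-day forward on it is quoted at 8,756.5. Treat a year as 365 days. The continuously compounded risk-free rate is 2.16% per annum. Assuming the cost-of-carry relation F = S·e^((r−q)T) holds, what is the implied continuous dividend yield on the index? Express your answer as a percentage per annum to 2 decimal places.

2.61%

From F = S·e^((r−q)T): (r − q) = ln(F/S)/T
ln(8756.5/8780.4) = ln(0.997278) = -0.002726
(r − q) = -0.002726 / (221/365) = -0.004502
q = r − ln(F/S)/T = 0.0216 + 0.004502 = 0.026102
q = 2.61%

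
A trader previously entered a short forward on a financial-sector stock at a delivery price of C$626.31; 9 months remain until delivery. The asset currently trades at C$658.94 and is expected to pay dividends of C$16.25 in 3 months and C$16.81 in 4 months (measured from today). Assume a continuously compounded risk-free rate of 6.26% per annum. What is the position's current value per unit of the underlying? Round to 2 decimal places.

-C$28.90

PV(remaining dividends) I = 16.25·e^(−0.0626·3/12) + 16.81·e^(−0.0626·4/12) = 32.4605
Current forward F = (S − I)·e^(rT) = (658.94 − 32.4605)·e^(0.0626·9/12) = 626.4795 × 1.048070 = 656.5944
Value (long) = (F − K)·e^(−rT) = (656.5944 − 626.31) × 0.954135 = 28.8954
Short position value = −(long value) = -C$28.90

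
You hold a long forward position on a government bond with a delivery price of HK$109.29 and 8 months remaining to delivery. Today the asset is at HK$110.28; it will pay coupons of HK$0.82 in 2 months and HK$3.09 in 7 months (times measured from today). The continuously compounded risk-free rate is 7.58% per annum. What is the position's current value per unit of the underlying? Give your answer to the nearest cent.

HK$2.61

PV(remaining coupons) I = 0.82·e^(−0.0758·2/12) + 3.09·e^(−0.0758·7/12) = 3.7661
Current forward F = (S − I)·e^(rT) = (110.28 − 3.7661)·e^(0.0758·8/12) = 106.5139 × 1.051832 = 112.0347
Value (long) = (F − K)·e^(−rT) = (112.0347 − 109.29) × 0.950722 = 2.6094
Value = HK$2.61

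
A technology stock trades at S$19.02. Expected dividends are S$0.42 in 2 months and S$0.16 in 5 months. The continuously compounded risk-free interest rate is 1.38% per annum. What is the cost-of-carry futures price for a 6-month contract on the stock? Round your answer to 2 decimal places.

PV(dividends) I = 0.42·e^(−0.0138·2/12) + 0.16·e^(−0.0138·5/12)
I = 0.4190 + 0.1591 = 0.5781
F = (S − I)·e^(rT) = (19.02 − 0.5781) · e^(0.0138·6/12)
= 18.4419 · e^0.006900 = 18.4419 × 1.006924 = S$18.57

S$18.57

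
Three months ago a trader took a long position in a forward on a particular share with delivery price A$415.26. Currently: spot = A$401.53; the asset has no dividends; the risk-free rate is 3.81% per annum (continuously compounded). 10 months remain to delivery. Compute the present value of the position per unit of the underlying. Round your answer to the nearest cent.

-A$0.75

Current fair forward for the remaining 10 months: F = S·e^(r·T), r = 0.0381
F = 401.53 · e^(0.0381 × 10/12) = 401.53 × 1.032259 = 414.4830
Value of long forward = (F − K)·e^(−rT) = (414.4830 − 415.26) · e^(−0.0381·10/12)
= -0.7770 × 0.968749 = -0.75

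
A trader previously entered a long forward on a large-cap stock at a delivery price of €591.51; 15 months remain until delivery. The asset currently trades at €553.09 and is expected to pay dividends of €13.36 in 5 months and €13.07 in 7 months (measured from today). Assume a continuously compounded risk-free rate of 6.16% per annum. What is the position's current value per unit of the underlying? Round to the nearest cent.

PV(remaining dividends) I = 13.36·e^(−0.0616·5/12) + 13.07·e^(−0.0616·7/12) = 25.6301
Current forward F = (S − I)·e^(rT) = (553.09 − 25.6301)·e^(0.0616·15/12) = 527.4599 × 1.080042 = 569.6788
Value (long) = (F − K)·e^(−rT) = (569.6788 − 591.51) × 0.925890 = -20.2133
Value = -€20.21

-€20.21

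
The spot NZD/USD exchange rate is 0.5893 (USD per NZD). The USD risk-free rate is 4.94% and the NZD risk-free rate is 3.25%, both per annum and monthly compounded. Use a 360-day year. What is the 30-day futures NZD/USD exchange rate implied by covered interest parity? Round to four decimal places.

0.5901

By covered interest parity, F = S · (1+r_USD/12)^(12T) / (1+r_NZD/12)^(12T)
= 0.5893 × 1.004117 / 1.002708 = 0.5893 × 1.001405
F = 0.5901 USD per NZD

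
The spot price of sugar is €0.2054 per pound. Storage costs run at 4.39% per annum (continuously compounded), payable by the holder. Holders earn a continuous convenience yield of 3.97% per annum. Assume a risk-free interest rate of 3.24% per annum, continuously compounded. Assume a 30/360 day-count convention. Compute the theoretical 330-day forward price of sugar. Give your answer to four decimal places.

Net carry = r + u − y = 0.0324 + 0.0439 − 0.0397 = 0.0366
F = S·e^((r+u−y)T) = 0.2054 · e^(0.0366 × 330/360) = 0.2054 · e^0.033550
= 0.2054 × 1.034119 = €0.2124 per pound

€0.2124 per pound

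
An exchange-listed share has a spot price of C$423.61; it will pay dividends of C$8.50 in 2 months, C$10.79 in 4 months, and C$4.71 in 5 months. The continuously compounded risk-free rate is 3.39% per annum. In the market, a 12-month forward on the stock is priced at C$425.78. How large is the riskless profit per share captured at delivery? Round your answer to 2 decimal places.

C$12.15 per share

PV(dividends) I = 8.50·e^(−0.0339·2/12) + 10.79·e^(−0.0339·4/12) + 4.71·e^(−0.0339·5/12) = 23.7648
Fair forward F* = (S − I)·e^(rT) = (423.61 − 23.7648)·e^0.033900 = 399.8452 × 1.034481 = 413.6323
Market C$425.78 > fair 413.6323: forward overpriced → cash-and-carry (borrow at r, buy the stock and collect the dividends, short the forward).
Profit at T = |F_mkt − F*| = |425.78 − 413.6323| = C$12.15 per share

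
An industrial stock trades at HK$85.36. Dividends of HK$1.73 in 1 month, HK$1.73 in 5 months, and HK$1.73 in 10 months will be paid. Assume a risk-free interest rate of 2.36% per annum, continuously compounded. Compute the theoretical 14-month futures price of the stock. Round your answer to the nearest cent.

HK$82.46

PV(dividends) I = 1.73·e^(−0.0236·1/12) + 1.73·e^(−0.0236·5/12) + 1.73·e^(−0.0236·10/12)
I = 1.7266 + 1.7131 + 1.6963 = 5.1360
F = (S − I)·e^(rT) = (85.36 − 5.1360) · e^(0.0236·14/12)
= 80.2240 · e^0.027533 = 80.2240 × 1.027916 = HK$82.46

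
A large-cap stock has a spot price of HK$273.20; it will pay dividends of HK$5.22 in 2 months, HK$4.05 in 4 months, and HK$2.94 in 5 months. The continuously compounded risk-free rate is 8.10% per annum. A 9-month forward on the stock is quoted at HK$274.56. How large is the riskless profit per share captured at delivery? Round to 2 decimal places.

HK$3.07 per share

PV(dividends) I = 5.22·e^(−0.0810·2/12) + 4.05·e^(−0.0810·4/12) + 2.94·e^(−0.0810·5/12) = 11.9345
Fair forward F* = (S − I)·e^(rT) = (273.20 − 11.9345)·e^0.060750 = 261.2655 × 1.062633 = 277.6293
Market HK$274.56 < fair 277.6293: forward underpriced → reverse cash-and-carry (short the stock, invest proceeds at r, pay the dividends, go long the forward).
Profit at T = |F_mkt − F*| = |274.56 − 277.6293| = HK$3.07 per share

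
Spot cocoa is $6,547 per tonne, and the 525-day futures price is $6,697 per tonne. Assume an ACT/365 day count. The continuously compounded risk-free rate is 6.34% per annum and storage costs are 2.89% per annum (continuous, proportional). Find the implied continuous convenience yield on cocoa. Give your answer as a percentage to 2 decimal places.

7.66%

F = S·e^((r+u−y)T) ⇒ (r+u−y) = ln(F/S)/T
ln(6697/6547) = 0.022653; /T ⇒ 0.015749
y = r + u − ln(F/S)/T = 0.0634 + 0.0289 − 0.015749 = 0.076551
y = 7.66%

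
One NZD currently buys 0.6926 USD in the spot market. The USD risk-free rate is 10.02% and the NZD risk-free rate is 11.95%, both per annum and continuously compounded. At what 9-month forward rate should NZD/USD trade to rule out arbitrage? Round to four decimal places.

0.6826

F = S·e^((r_USD − r_NZD)T) = 0.6926 · e^((0.1002 − 0.1195) × 9/12)
= 0.6926 · e^-0.014475 = 0.6926 × 0.985629
F = 0.6826 USD per NZD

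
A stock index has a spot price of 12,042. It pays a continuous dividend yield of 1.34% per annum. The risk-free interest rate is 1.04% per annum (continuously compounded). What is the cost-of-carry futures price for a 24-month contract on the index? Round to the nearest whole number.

11,970

F = S·e^((r − q)T) = 12042 · e^((0.0104 − 0.0134) × 24/12)
= 12042 · e^-0.006000 = 12042 × 0.994018
F = 11,970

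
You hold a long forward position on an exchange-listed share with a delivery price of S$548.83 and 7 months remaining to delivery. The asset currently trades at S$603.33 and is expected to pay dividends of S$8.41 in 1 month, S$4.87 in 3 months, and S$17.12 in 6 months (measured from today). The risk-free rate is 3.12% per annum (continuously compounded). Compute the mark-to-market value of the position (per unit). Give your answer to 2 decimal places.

S$34.32

PV(remaining dividends) I = 8.41·e^(−0.0312·1/12) + 4.87·e^(−0.0312·3/12) + 17.12·e^(−0.0312·6/12) = 30.0753
Current forward F = (S − I)·e^(rT) = (603.33 − 30.0753)·e^(0.0312·7/12) = 573.2547 × 1.018367 = 583.7837
Value (long) = (F − K)·e^(−rT) = (583.7837 − 548.83) × 0.981965 = 34.3233
Value = S$34.32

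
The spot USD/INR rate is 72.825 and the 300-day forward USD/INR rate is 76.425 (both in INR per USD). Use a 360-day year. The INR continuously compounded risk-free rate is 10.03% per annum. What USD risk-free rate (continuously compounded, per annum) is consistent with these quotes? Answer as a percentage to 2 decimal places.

F = S·e^((r_INR − r_USD)T) ⇒ r_USD = r_INR − ln(F/S)/T
ln(76.425/72.825) = 0.048251; /(300/360) = 0.057901
r_USD = 0.1003 − 0.057901 = 0.042399
r_USD = 4.24%

4.24%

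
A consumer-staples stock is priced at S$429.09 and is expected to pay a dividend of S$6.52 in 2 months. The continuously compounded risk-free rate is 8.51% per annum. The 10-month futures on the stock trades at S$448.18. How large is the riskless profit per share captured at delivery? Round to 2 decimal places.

S$5.54 per share

PV(dividends) I = 6.52·e^(−0.0851·2/12) = 6.4282
Fair futures F* = (S − I)·e^(rT) = (429.09 − 6.4282)·e^0.070917 = 422.6618 × 1.073492 = 453.7241
Market S$448.18 < fair 453.7241: forward underpriced → reverse cash-and-carry (short the stock, invest proceeds at r, pay the dividends, go long the forward).
Profit at T = |F_mkt − F*| = |448.18 − 453.7241| = S$5.54 per share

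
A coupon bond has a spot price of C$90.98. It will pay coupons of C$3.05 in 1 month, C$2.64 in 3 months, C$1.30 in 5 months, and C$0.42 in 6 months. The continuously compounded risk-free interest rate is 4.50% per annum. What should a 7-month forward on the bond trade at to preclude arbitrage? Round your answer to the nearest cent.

C$85.87

PV(coupons) I = 3.05·e^(−0.0450·1/12) + 2.64·e^(−0.0450·3/12) + 1.30·e^(−0.0450·5/12) + 0.42·e^(−0.0450·6/12)
I = 3.0386 + 2.6105 + 1.2759 + 0.4107 = 7.3357
F = (S − I)·e^(rT) = (90.98 − 7.3357) · e^(0.0450·7/12)
= 83.6443 · e^0.026250 = 83.6443 × 1.026598 = C$85.87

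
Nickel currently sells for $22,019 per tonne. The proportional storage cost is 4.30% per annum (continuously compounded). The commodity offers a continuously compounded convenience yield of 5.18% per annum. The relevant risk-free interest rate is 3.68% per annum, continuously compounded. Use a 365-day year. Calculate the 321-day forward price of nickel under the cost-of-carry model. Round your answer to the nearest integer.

$22,568 per tonne

Net carry = r + u − y = 0.0368 + 0.0430 − 0.0518 = 0.0280
F = S·e^((r+u−y)T) = 22019 · e^(0.0280 × 321/365) = 22019 · e^0.024625
= 22019 × 1.024931 = $22,568 per tonne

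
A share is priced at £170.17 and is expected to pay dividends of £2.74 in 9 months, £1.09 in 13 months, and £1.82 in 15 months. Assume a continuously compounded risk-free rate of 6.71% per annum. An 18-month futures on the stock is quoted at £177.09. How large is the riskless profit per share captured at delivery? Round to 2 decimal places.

PV(dividends) I = 2.74·e^(−0.0671·9/12) + 1.09·e^(−0.0671·13/12) + 1.82·e^(−0.0671·15/12) = 5.2927
Fair futures F* = (S − I)·e^(rT) = (170.17 − 5.2927)·e^0.100650 = 164.8773 × 1.105890 = 182.3362
Market £177.09 < fair 182.3362: forward underpriced → reverse cash-and-carry (short the stock, invest proceeds at r, pay the dividends, go long the forward).
Profit at T = |F_mkt − F*| = |177.09 − 182.3362| = £5.25 per share

£5.25 per share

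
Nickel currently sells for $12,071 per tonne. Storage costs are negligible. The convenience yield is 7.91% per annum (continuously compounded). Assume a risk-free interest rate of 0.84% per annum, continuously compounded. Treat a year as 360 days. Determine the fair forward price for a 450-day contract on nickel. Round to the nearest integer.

$11,050 per tonne

Net carry = r + u − y = 0.0084 + 0.0000 − 0.0791 = -0.0707
F = S·e^((r+u−y)T) = 12071 · e^(-0.0707 × 450/360) = 12071 · e^-0.088375
= 12071 × 0.915418 = $11,050 per tonne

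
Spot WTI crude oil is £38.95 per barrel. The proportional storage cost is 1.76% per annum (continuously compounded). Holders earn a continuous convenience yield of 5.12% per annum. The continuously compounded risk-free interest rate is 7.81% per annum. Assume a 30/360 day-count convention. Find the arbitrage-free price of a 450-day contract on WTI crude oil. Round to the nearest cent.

£41.18 per barrel

Net carry = r + u − y = 0.0781 + 0.0176 − 0.0512 = 0.0445
F = S·e^((r+u−y)T) = 38.95 · e^(0.0445 × 450/360) = 38.95 · e^0.055625
= 38.95 × 1.057201 = £41.18 per barrel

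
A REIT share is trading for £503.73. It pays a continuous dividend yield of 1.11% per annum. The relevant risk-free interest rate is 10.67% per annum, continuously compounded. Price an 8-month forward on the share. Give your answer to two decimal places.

£536.88

F = S·e^((r − q)T) = 503.73 · e^((0.1067 − 0.0111) × 8/12)
= 503.73 · e^0.063733 = 503.73 × 1.065808
F = £536.88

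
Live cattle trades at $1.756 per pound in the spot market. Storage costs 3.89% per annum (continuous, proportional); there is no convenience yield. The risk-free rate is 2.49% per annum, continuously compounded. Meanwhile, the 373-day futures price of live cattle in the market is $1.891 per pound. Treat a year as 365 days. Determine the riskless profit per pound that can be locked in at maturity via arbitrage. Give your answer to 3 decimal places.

$0.017 per pound

Fair futures: F* = S·e^(carry·T), with carry = (r + u) = 0.0249 + 0.0389 = 0.0638
F* = 1.756 · e^(0.0638 × 373/365) = 1.756 · e^0.065198 = 1.756 × 1.067370 = $1.8743
Market $1.891 > fair $1.8743: forward overpriced → cash-and-carry (buy spot, short the forward).
At maturity, profit = |F_mkt − F*| = |1.891 − 1.8743| = $0.017 per pound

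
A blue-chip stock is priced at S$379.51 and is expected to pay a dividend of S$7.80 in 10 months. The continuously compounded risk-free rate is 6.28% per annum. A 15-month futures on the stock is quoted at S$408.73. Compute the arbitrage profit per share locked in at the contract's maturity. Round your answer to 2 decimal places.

S$6.23 per share

PV(dividends) I = 7.80·e^(−0.0628·10/12) = 7.4023
Fair futures F* = (S − I)·e^(rT) = (379.51 − 7.4023)·e^0.078500 = 372.1077 × 1.081663 = 402.4951
Market S$408.73 > fair 402.4951: forward overpriced → cash-and-carry (borrow at r, buy the stock and collect the dividends, short the forward).
Profit at T = |F_mkt − F*| = |408.73 − 402.4951| = S$6.23 per share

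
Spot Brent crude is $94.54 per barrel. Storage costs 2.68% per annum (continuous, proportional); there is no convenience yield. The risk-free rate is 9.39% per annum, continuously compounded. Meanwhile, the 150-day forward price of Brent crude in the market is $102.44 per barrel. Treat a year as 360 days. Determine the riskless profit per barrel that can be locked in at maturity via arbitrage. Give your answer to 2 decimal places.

$3.02 per barrel

Fair forward: F* = S·e^(carry·T), with carry = (r + u) = 0.0939 + 0.0268 = 0.1207
F* = 94.54 · e^(0.1207 × 150/360) = 94.54 · e^0.050292 = 94.54 × 1.051578 = $99.4162
Market $102.44 > fair $99.4162: forward overpriced → cash-and-carry (buy spot, short the forward).
At maturity, profit = |F_mkt − F*| = |102.44 − 99.4162| = $3.02 per barrel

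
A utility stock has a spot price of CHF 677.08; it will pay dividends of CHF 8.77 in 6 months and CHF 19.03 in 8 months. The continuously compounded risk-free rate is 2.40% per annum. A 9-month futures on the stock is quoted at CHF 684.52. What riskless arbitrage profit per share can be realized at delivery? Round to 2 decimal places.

CHF 23.03 per share

PV(dividends) I = 8.77·e^(−0.0240·6/12) + 19.03·e^(−0.0240·8/12) = 27.3933
Fair futures F* = (S − I)·e^(rT) = (677.08 − 27.3933)·e^0.018000 = 649.6867 × 1.018163 = 661.4870
Market CHF 684.52 > fair 661.4870: forward overpriced → cash-and-carry (borrow at r, buy the stock and collect the dividends, short the forward).
Profit at T = |F_mkt − F*| = |684.52 − 661.4870| = CHF 23.03 per share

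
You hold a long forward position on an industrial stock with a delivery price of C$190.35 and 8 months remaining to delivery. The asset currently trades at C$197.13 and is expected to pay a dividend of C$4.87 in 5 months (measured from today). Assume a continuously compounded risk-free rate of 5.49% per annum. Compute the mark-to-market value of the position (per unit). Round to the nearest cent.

PV(remaining dividends) I = 4.87·e^(−0.0549·5/12) = 4.7599
Current forward F = (S − I)·e^(rT) = (197.13 − 4.7599)·e^(0.0549·8/12) = 192.3701 × 1.037278 = 199.5413
Value (long) = (F − K)·e^(−rT) = (199.5413 − 190.35) × 0.964062 = 8.8610
Value = C$8.86

C$8.86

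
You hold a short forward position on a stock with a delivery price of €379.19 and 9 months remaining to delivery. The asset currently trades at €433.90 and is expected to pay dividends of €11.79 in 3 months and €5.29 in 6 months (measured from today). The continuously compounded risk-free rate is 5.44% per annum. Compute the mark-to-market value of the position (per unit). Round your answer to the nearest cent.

PV(remaining dividends) I = 11.79·e^(−0.0544·3/12) + 5.29·e^(−0.0544·6/12) = 16.7788
Current forward F = (S − I)·e^(rT) = (433.90 − 16.7788)·e^(0.0544·9/12) = 417.1212 × 1.041644 = 434.4918
Value (long) = (F − K)·e^(−rT) = (434.4918 − 379.19) × 0.960021 = 53.0909
Short position value = −(long value) = -€53.09

-€53.09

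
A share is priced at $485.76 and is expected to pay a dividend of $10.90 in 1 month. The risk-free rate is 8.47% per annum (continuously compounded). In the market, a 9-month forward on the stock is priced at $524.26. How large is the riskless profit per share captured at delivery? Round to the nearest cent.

$18.17 per share

PV(dividends) I = 10.90·e^(−0.0847·1/12) = 10.8233
Fair forward F* = (S − I)·e^(rT) = (485.76 − 10.8233)·e^0.063525 = 474.9367 × 1.065586 = 506.0859
Market $524.26 > fair 506.0859: forward overpriced → cash-and-carry (borrow at r, buy the stock and collect the dividends, short the forward).
Profit at T = |F_mkt − F*| = |524.26 − 506.0859| = $18.17 per share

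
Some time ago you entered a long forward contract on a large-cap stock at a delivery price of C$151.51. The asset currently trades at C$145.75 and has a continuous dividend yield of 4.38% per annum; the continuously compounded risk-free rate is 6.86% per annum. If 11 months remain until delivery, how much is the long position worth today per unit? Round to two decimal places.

Current fair forward for the remaining 11 months: F = S·e^((r − q)·T), (r − q) = 0.0686 − 0.0438 = 0.0248
F = 145.75 · e^(0.0248 × 11/12) = 145.75 × 1.022994 = 149.1014
Value of long forward = (F − K)·e^(−rT) = (149.1014 − 151.51) · e^(−0.0686·11/12)
= -2.4086 × 0.939053 = -2.26

-C$2.26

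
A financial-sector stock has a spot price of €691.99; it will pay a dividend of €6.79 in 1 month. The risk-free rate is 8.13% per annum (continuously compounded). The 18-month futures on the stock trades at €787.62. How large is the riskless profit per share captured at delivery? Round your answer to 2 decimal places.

€13.50 per share

PV(dividends) I = 6.79·e^(−0.0813·1/12) = 6.7442
Fair futures F* = (S − I)·e^(rT) = (691.99 − 6.7442)·e^0.121950 = 685.2458 × 1.129698 = 774.1208
Market €787.62 > fair 774.1208: forward overpriced → cash-and-carry (borrow at r, buy the stock and collect the dividends, short the forward).
Profit at T = |F_mkt − F*| = |787.62 − 774.1208| = €13.50 per share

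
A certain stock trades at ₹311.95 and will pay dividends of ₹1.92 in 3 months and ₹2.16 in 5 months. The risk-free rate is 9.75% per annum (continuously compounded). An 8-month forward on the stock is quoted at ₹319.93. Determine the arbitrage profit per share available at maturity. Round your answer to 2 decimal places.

PV(dividends) I = 1.92·e^(−0.0975·3/12) + 2.16·e^(−0.0975·5/12) = 3.9478
Fair forward F* = (S − I)·e^(rT) = (311.95 − 3.9478)·e^0.065000 = 308.0022 × 1.067159 = 328.6873
Market ₹319.93 < fair 328.6873: forward underpriced → reverse cash-and-carry (short the stock, invest proceeds at r, pay the dividends, go long the forward).
Profit at T = |F_mkt − F*| = |319.93 − 328.6873| = ₹8.76 per share

₹8.76 per share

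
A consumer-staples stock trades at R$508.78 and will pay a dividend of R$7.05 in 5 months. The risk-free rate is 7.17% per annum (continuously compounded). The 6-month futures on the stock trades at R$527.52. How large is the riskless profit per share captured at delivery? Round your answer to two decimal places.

R$7.26 per share

PV(dividends) I = 7.05·e^(−0.0717·5/12) = 6.8425
Fair futures F* = (S − I)·e^(rT) = (508.78 − 6.8425)·e^0.035850 = 501.9375 × 1.036500 = 520.2582
Market R$527.52 > fair 520.2582: forward overpriced → cash-and-carry (borrow at r, buy the stock and collect the dividends, short the forward).
Profit at T = |F_mkt − F*| = |527.52 − 520.2582| = R$7.26 per share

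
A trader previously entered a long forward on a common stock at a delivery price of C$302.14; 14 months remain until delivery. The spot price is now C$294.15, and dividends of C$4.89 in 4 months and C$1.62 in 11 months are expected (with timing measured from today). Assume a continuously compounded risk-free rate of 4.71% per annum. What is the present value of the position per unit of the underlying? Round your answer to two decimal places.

PV(remaining dividends) I = 4.89·e^(−0.0471·4/12) + 1.62·e^(−0.0471·11/12) = 6.3654
Current forward F = (S − I)·e^(rT) = (294.15 − 6.3654)·e^(0.0471·14/12) = 287.7846 × 1.056488 = 304.0410
Value (long) = (F − K)·e^(−rT) = (304.0410 − 302.14) × 0.946532 = 1.7994
Value = C$1.80

C$1.80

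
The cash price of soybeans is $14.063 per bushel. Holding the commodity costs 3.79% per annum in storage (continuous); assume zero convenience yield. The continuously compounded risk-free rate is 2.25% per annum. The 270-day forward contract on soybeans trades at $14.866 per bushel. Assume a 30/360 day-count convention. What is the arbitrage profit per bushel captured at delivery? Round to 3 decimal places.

$0.151 per bushel

Fair forward: F* = S·e^(carry·T), with carry = (r + u) = 0.0225 + 0.0379 = 0.0604
F* = 14.063 · e^(0.0604 × 270/360) = 14.063 · e^0.045300 = 14.063 × 1.046342 = $14.7147
Market $14.866 > fair $14.7147: forward overpriced → cash-and-carry (buy spot, short the forward).
At maturity, profit = |F_mkt − F*| = |14.866 − 14.7147| = $0.151 per bushel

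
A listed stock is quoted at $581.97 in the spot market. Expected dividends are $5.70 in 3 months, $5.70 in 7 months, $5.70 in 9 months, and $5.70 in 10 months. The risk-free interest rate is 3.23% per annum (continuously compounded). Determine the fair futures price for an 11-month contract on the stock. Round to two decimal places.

$576.43

PV(dividends) I = 5.70·e^(−0.0323·3/12) + 5.70·e^(−0.0323·7/12) + 5.70·e^(−0.0323·9/12) + 5.70·e^(−0.0323·10/12)
I = 5.6542 + 5.5936 + 5.5636 + 5.5486 = 22.3600
F = (S − I)·e^(rT) = (581.97 − 22.3600) · e^(0.0323·11/12)
= 559.6100 · e^0.029608 = 559.6100 × 1.030051 = $576.43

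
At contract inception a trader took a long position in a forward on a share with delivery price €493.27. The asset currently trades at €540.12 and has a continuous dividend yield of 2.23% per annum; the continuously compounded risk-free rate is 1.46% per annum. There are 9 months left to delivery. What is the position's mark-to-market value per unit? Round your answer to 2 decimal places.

Current fair forward for the remaining 9 months: F = S·e^((r − q)·T), (r − q) = 0.0146 − 0.0223 = -0.0077
F = 540.12 · e^(-0.0077 × 9/12) = 540.12 × 0.994242 = 537.0100
Value of long forward = (F − K)·e^(−rT) = (537.0100 − 493.27) · e^(−0.0146·9/12)
= 43.7400 × 0.989110 = 43.26

€43.26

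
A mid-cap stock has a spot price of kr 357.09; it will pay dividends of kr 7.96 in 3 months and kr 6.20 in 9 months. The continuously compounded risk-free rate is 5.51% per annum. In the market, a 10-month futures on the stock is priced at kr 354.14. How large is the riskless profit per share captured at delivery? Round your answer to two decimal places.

PV(dividends) I = 7.96·e^(−0.0551·3/12) + 6.20·e^(−0.0551·9/12) = 13.8001
Fair futures F* = (S − I)·e^(rT) = (357.09 − 13.8001)·e^0.045917 = 343.2899 × 1.046988 = 359.4204
Market kr 354.14 < fair 359.4204: forward underpriced → reverse cash-and-carry (short the stock, invest proceeds at r, pay the dividends, go long the forward).
Profit at T = |F_mkt − F*| = |354.14 − 359.4204| = kr 5.28 per share

kr 5.28 per share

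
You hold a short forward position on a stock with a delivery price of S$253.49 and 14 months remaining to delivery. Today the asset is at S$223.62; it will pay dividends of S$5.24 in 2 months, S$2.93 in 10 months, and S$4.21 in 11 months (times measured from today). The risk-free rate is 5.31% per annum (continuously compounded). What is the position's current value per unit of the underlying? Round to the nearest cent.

S$26.65

PV(remaining dividends) I = 5.24·e^(−0.0531·2/12) + 2.93·e^(−0.0531·10/12) + 4.21·e^(−0.0531·11/12) = 12.0070
Current forward F = (S − I)·e^(rT) = (223.62 − 12.0070)·e^(0.0531·14/12) = 211.6130 × 1.063909 = 225.1370
Value (long) = (F − K)·e^(−rT) = (225.1370 − 253.49) × 0.939930 = -26.6498
Short position value = −(long value) = S$26.65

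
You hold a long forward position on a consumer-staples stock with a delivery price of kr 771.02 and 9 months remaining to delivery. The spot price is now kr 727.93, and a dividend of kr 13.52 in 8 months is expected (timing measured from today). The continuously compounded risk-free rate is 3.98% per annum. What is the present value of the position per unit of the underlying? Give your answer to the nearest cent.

-kr 33.58

PV(remaining dividends) I = 13.52·e^(−0.0398·8/12) = 13.1660
Current forward F = (S − I)·e^(rT) = (727.93 − 13.1660)·e^(0.0398·9/12) = 714.7640 × 1.030300 = 736.4213
Value (long) = (F − K)·e^(−rT) = (736.4213 − 771.02) × 0.970591 = -33.5812
Value = -kr 33.58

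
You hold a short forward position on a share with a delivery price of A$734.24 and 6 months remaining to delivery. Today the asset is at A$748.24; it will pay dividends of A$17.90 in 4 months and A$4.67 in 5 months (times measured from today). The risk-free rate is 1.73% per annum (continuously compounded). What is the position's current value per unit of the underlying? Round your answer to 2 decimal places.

PV(remaining dividends) I = 17.90·e^(−0.0173·4/12) + 4.67·e^(−0.0173·5/12) = 22.4335
Current forward F = (S − I)·e^(rT) = (748.24 − 22.4335)·e^(0.0173·6/12) = 725.8065 × 1.008688 = 732.1123
Value (long) = (F − K)·e^(−rT) = (732.1123 − 734.24) × 0.991387 = -2.1094
Short position value = −(long value) = A$2.11

A$2.11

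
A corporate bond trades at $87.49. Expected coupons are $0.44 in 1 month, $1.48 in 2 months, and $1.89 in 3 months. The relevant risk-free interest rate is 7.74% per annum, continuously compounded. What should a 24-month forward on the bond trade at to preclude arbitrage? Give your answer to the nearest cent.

PV(coupons) I = 0.44·e^(−0.0774·1/12) + 1.48·e^(−0.0774·2/12) + 1.89·e^(−0.0774·3/12)
I = 0.4372 + 1.4610 + 1.8538 = 3.7520
F = (S − I)·e^(rT) = (87.49 − 3.7520) · e^(0.0774·24/12)
= 83.7380 · e^0.154800 = 83.7380 × 1.167424 = $97.76

$97.76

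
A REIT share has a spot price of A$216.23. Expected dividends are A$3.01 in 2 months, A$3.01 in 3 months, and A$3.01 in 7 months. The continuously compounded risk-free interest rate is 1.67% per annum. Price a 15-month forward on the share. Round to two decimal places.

PV(dividends) I = 3.01·e^(−0.0167·2/12) + 3.01·e^(−0.0167·3/12) + 3.01·e^(−0.0167·7/12)
I = 3.0016 + 2.9975 + 2.9808 = 8.9799
F = (S − I)·e^(rT) = (216.23 − 8.9799) · e^(0.0167·15/12)
= 207.2501 · e^0.020875 = 207.2501 × 1.021094 = A$211.62

A$211.62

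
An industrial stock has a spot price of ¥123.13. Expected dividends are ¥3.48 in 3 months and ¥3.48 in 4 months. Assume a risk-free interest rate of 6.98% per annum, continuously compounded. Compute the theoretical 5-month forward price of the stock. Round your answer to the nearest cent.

¥119.74

PV(dividends) I = 3.48·e^(−0.0698·3/12) + 3.48·e^(−0.0698·4/12)
I = 3.4198 + 3.4000 = 6.8198
F = (S − I)·e^(rT) = (123.13 − 6.8198) · e^(0.0698·5/12)
= 116.3102 · e^0.029083 = 116.3102 × 1.029510 = ¥119.74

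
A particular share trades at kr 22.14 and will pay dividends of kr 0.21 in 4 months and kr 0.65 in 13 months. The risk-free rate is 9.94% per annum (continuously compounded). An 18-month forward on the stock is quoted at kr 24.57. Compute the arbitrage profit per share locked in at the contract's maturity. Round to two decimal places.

kr 0.22 per share

PV(dividends) I = 0.21·e^(−0.0994·4/12) + 0.65·e^(−0.0994·13/12) = 0.7868
Fair forward F* = (S − I)·e^(rT) = (22.14 − 0.7868)·e^0.149100 = 21.3532 × 1.160789 = 24.7866
Market kr 24.57 < fair 24.7866: forward underpriced → reverse cash-and-carry (short the stock, invest proceeds at r, pay the dividends, go long the forward).
Profit at T = |F_mkt − F*| = |24.57 − 24.7866| = kr 0.22 per share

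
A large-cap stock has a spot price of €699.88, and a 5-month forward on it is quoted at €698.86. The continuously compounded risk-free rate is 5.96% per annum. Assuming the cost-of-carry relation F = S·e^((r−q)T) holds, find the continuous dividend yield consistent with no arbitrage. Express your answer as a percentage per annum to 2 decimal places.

6.31%

From F = S·e^((r−q)T): (r − q) = ln(F/S)/T
ln(698.86/699.88) = ln(0.998543) = -0.001458
(r − q) = -0.001458 / (5/12) = -0.003499
q = r − ln(F/S)/T = 0.0596 + 0.003499 = 0.063099
q = 6.31%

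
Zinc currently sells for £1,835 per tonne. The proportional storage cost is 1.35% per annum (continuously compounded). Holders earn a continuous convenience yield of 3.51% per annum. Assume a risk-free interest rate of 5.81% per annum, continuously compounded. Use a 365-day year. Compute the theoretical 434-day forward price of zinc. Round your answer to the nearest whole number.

£1,916 per tonne

Net carry = r + u − y = 0.0581 + 0.0135 − 0.0351 = 0.0365
F = S·e^((r+u−y)T) = 1835 · e^(0.0365 × 434/365) = 1835 · e^0.043400
= 1835 × 1.044356 = £1,916 per tonne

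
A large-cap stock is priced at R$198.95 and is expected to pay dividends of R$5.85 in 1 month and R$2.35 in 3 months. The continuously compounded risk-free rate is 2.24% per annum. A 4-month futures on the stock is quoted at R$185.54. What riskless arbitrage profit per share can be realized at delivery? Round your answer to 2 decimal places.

R$6.66 per share

PV(dividends) I = 5.85·e^(−0.0224·1/12) + 2.35·e^(−0.0224·3/12) = 8.1760
Fair futures F* = (S − I)·e^(rT) = (198.95 − 8.1760)·e^0.007467 = 190.7740 × 1.007495 = 192.2039
Market R$185.54 < fair 192.2039: forward underpriced → reverse cash-and-carry (short the stock, invest proceeds at r, pay the dividends, go long the forward).
Profit at T = |F_mkt − F*| = |185.54 − 192.2039| = R$6.66 per share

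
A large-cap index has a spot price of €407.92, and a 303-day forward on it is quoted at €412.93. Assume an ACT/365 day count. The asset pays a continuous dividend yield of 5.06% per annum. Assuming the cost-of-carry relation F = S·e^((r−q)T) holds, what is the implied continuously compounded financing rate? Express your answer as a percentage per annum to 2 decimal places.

From F = S·e^((r−q)T): (r − q) = ln(F/S)/T
ln(412.93/407.92) = ln(1.012282) = 0.012207
(r − q) = 0.012207 / (303/365) = 0.014705
r = ln(F/S)/T + q = 0.014705 + 0.0506 = 0.065305
r = 6.53%

6.53%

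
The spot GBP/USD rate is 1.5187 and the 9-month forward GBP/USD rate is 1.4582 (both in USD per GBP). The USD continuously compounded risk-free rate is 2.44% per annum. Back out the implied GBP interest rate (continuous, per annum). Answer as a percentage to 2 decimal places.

F = S·e^((r_USD − r_GBP)T) ⇒ r_GBP = r_USD − ln(F/S)/T
ln(1.4582/1.5187) = -0.040652; /(9/12) = -0.054203
r_GBP = 0.0244 + 0.054203 = 0.078603
r_GBP = 7.86%

7.86%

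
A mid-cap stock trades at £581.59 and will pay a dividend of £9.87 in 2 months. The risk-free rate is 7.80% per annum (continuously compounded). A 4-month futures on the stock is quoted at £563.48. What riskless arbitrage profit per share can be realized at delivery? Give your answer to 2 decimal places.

£23.43 per share

PV(dividends) I = 9.87·e^(−0.0780·2/12) = 9.7425
Fair futures F* = (S − I)·e^(rT) = (581.59 − 9.7425)·e^0.026000 = 571.8475 × 1.026341 = 586.9105
Market £563.48 < fair 586.9105: forward underpriced → reverse cash-and-carry (short the stock, invest proceeds at r, pay the dividends, go long the forward).
Profit at T = |F_mkt − F*| = |563.48 − 586.9105| = £23.43 per share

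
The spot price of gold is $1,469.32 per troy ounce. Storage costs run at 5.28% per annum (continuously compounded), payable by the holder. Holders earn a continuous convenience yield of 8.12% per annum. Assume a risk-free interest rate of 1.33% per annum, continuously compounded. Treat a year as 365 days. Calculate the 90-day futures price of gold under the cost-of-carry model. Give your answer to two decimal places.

$1,463.86 per troy ounce

Net carry = r + u − y = 0.0133 + 0.0528 − 0.0812 = -0.0151
F = S·e^((r+u−y)T) = 1469.32 · e^(-0.0151 × 90/365) = 1469.32 · e^-0.00372329
= 1469.32 × 0.99628363 = $1,463.86 per troy ounce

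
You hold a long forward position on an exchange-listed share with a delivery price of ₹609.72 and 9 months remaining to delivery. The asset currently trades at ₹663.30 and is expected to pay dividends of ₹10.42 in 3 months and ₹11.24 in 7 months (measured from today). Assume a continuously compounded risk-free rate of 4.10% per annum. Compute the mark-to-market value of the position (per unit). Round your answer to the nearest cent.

₹50.76

PV(remaining dividends) I = 10.42·e^(−0.0410·3/12) + 11.24·e^(−0.0410·7/12) = 21.2881
Current forward F = (S − I)·e^(rT) = (663.30 − 21.2881)·e^(0.0410·9/12) = 642.0119 × 1.031228 = 662.0606
Value (long) = (F − K)·e^(−rT) = (662.0606 − 609.72) × 0.969718 = 50.7556
Value = ₹50.76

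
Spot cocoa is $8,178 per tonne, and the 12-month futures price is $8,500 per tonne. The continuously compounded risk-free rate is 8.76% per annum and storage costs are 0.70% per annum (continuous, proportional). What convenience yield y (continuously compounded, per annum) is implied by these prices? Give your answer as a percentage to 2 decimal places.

5.60%

F = S·e^((r+u−y)T) ⇒ (r+u−y) = ln(F/S)/T
ln(8500/8178) = 0.038619; /T ⇒ 0.038619
y = r + u − ln(F/S)/T = 0.0876 + 0.0070 − 0.038619 = 0.055981
y = 5.60%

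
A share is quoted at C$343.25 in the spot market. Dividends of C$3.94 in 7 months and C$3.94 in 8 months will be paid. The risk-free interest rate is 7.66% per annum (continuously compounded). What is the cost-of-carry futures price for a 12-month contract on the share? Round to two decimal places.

PV(dividends) I = 3.94·e^(−0.0766·7/12) + 3.94·e^(−0.0766·8/12)
I = 3.7678 + 3.7438 = 7.5116
F = (S − I)·e^(rT) = (343.25 − 7.5116) · e^(0.0766·12/12)
= 335.7384 · e^0.076600 = 335.7384 × 1.079610 = C$362.47

C$362.47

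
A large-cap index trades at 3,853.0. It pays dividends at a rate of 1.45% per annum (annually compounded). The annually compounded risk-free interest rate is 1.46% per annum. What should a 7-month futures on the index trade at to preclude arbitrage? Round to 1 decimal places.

3,853.2

F = S · (1+r)^T / (1+q)^T
= 3853.0 × 1.008491 / 1.008433 = 3853.0 × 1.000058
F = 3,853.2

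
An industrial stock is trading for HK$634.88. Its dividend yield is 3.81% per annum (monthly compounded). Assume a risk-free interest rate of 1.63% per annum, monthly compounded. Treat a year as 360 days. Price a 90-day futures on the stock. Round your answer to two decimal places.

HK$631.44

F = S · (1+r/12)^(12T) / (1+q/12)^(12T)
= 634.88 × 1.004081 / 1.009555 = 634.88 × 0.994578
F = HK$631.44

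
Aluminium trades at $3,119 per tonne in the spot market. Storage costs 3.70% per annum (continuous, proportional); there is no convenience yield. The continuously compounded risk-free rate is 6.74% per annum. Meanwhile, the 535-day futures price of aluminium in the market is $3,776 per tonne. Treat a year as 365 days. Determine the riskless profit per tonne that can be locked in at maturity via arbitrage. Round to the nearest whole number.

$141 per tonne

Fair futures: F* = S·e^(carry·T), with carry = (r + u) = 0.0674 + 0.0370 = 0.1044
F* = 3119 · e^(0.1044 × 535/365) = 3119 · e^0.153025 = 3119 × 1.165354 = $3634.7391
Market $3776 > fair $3634.7391: forward overpriced → cash-and-carry (buy spot, short the forward).
At maturity, profit = |F_mkt − F*| = |3776 − 3634.7391| = $141 per tonne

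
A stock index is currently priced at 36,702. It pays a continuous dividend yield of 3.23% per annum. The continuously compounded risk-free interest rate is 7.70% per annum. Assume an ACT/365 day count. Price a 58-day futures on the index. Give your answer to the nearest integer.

F = S·e^((r − q)T) = 36702 · e^((0.0770 − 0.0323) × 58/365)
= 36702 · e^0.007103 = 36702 × 1.007128
F = 36,964

36,964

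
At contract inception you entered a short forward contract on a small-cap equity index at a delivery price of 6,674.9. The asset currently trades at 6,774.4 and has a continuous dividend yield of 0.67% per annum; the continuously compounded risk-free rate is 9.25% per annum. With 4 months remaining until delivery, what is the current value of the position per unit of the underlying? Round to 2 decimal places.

-287.06

Current fair forward for the remaining 4 months: F = S·e^((r − q)·T), (r − q) = 0.0925 − 0.0067 = 0.0858
F = 6774.4 · e^(0.0858 × 4/12) = 6774.4 × 1.02901291 = 6970.9451
Value of long forward = (F − K)·e^(−rT) = (6970.9451 − 6674.9) · e^(−0.0925·4/12)
= 296.0451 × 0.96963717 = 287.06
Short position value = −(long value) = -287.06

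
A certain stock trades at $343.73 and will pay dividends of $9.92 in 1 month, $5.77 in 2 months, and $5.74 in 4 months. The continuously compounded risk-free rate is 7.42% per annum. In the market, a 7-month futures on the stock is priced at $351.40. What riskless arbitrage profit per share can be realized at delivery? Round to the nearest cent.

PV(dividends) I = 9.92·e^(−0.0742·1/12) + 5.77·e^(−0.0742·2/12) + 5.74·e^(−0.0742·4/12) = 21.1577
Fair futures F* = (S − I)·e^(rT) = (343.73 − 21.1577)·e^0.043283 = 322.5723 × 1.044233 = 336.8406
Market $351.40 > fair 336.8406: forward overpriced → cash-and-carry (borrow at r, buy the stock and collect the dividends, short the forward).
Profit at T = |F_mkt − F*| = |351.40 − 336.8406| = $14.56 per share

$14.56 per share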